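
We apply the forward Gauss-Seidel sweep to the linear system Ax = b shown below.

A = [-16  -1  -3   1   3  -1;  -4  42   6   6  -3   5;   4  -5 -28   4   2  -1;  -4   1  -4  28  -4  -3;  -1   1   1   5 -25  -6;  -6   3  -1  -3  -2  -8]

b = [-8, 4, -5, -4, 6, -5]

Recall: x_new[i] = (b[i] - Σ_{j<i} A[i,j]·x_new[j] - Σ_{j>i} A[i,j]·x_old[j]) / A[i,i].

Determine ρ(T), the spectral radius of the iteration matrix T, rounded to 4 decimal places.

0.2273

Split A = D + L + U, D = diag(-16, 42, -28, 28, -25, -8).
Gauss-Seidel: T = -(D+L)⁻¹U, row 0 first, T[0,2] = -(-3)/(-16) = -0.1875; later rows by forward substitution.
  T[0,:] = [+0.0000  -0.0625  -0.1875  +0.0625  +0.1875  -0.0625]
  T[1,:] = [+0.0000  -0.0060  -0.1607  -0.1369  +0.0893  -0.1250]
  T[2,:] = [+0.0000  -0.0079  +0.0019  +0.1762  +0.0823  -0.0223]
  T[3,:] = [+0.0000  -0.0098  -0.0208  +0.0390  +0.1782  +0.0995]
  T[4,:] = [+0.0000  -0.0000  -0.0030  +0.0069  +0.0350  -0.2235]
  T[5,:] = [+0.0000  +0.0493  +0.0887  -0.1366  -0.1930  +0.0214]
|roots of det(T-λI)|: 0.2273, 0.1520, 0.1520, 0.0790, 0.0790, 0.0000.
ρ = 0.2273; 0.2273 < 1, so it converges for any x₀.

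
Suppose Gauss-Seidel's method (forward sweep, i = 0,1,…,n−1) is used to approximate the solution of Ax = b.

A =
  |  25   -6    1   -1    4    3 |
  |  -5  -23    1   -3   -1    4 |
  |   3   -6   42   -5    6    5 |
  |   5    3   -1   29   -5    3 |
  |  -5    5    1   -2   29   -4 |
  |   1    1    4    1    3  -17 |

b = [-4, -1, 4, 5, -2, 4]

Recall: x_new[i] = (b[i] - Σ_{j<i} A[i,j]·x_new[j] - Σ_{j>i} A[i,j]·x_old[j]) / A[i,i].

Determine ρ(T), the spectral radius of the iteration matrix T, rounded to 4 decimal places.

Diagonal D = diag(25, -23, 42, 29, 29, -17); L, U strict lower/upper.
GS T = -(D+L)⁻¹U: row 0 first, T[0,2] = -(1)/(25) = -0.0400; later rows by forward substitution.
  T[0,:] = [+0.0000  +0.2400  -0.0400  +0.0400  -0.1600  -0.1200]
  T[1,:] = [+0.0000  -0.0522  +0.0522  -0.1391  -0.0087  +0.2000]
  T[2,:] = [+0.0000  -0.0246  +0.0103  +0.0963  -0.1327  -0.0819]
  T[3,:] = [+0.0000  -0.0368  +0.0019  +0.0108  +0.1963  -0.1063]
  T[4,:] = [+0.0000  +0.0487  -0.0161  +0.0283  -0.0080  +0.0783]
  T[5,:] = [+0.0000  +0.0117  +0.0004  +0.0225  -0.0310  -0.0070]
eigenvalue magnitudes: 0.1715, 0.1033, 0.1033, 0.0461, 0.0206, 0.0000.
ρ = 0.1715; 0.1715 < 1 ⇒ converges.

0.1715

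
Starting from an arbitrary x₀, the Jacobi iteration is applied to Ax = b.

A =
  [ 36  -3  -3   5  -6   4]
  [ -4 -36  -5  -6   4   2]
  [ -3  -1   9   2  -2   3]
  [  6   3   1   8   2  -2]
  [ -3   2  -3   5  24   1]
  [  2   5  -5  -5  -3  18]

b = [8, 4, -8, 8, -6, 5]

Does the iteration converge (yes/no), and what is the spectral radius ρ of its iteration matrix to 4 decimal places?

Write A = D+L+U with D = diag(36, -36, 9, 8, 24, 18).
Jacobi T = -D⁻¹(L+U): T[2,1] = -(-1)/(9) = +0.1111; T[2,2] = 0.
  T[0,:] = [+0.0000  +0.0833  +0.0833  -0.1389  +0.1667  -0.1111]
  T[1,:] = [-0.1111  +0.0000  -0.1389  -0.1667  +0.1111  +0.0556]
  T[2,:] = [+0.3333  +0.1111  +0.0000  -0.2222  +0.2222  -0.3333]
  T[3,:] = [-0.7500  -0.3750  -0.1250  +0.0000  -0.2500  +0.2500]
  T[4,:] = [+0.1250  -0.0833  +0.1250  -0.2083  +0.0000  -0.0417]
  T[5,:] = [-0.1111  -0.2778  +0.2778  +0.2778  +0.1667  +0.0000]
|roots of det(T-λI)|: 0.6517, 0.3253, 0.3253, 0.2726, 0.2726, 0.1817.
ρ(T) = max|λ| = 0.6517; 0.6517 < 1 ⇒ converges.

yes, ρ = 0.6517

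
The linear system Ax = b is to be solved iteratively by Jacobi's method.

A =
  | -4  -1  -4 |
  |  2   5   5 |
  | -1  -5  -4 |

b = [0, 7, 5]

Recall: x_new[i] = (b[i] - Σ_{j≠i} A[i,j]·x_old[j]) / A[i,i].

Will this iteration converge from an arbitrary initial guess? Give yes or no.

no

Write A = D+L+U with D = diag(-4, 5, -4).
Jacobi T = -D⁻¹(L+U): T[2,0] = -(-1)/(-4) = -0.2500; T[2,2] = 0.
  T[0,:] = [+0.0000  -0.2500  -1.0000]
  T[1,:] = [-0.4000  +0.0000  -1.0000]
  T[2,:] = [-0.2500  -1.2500  +0.0000]
moduli |λ_i(T)| = 1.4135, 1.0254, 0.3881.
spectral radius ρ = 1.4135; 1.4135 > 1, so it fails to converge.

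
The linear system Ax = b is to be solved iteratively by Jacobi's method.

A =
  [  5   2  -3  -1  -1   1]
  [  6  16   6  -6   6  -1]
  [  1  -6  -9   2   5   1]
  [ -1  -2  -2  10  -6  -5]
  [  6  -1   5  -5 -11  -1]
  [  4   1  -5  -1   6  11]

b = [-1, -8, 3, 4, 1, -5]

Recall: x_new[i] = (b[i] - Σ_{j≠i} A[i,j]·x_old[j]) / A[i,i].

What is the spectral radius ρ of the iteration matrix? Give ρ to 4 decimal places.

Let D = diag(5, 16, -9, 10, -11, 11); L, U the strict triangles.
Jacobi: T = -D⁻¹(L+U), T[5,2] = -(-5)/(11) = +0.4545; T[5,5] = 0.
  T[0,:] = [+0.0000, -0.4000, +0.6000, +0.2000, +0.2000, -0.2000]
  T[1,:] = [-0.3750, +0.0000, -0.3750, +0.3750, -0.3750, +0.0625]
  T[2,:] = [+0.1111, -0.6667, +0.0000, +0.2222, +0.5556, +0.1111]
  T[3,:] = [+0.1000, +0.2000, +0.2000, +0.0000, +0.6000, +0.5000]
  T[4,:] = [+0.5455, -0.0909, +0.4545, -0.4545, +0.0000, -0.0909]
  T[5,:] = [-0.3636, -0.0909, +0.4545, +0.0909, -0.5455, +0.0000]
|roots of det(T-λI)|: 1.1544, 0.8394, 0.8394, 0.3585, 0.2933, 0.2933.
ρ = 1.1544; 1.1544 > 1 ⇒ diverges.

1.1544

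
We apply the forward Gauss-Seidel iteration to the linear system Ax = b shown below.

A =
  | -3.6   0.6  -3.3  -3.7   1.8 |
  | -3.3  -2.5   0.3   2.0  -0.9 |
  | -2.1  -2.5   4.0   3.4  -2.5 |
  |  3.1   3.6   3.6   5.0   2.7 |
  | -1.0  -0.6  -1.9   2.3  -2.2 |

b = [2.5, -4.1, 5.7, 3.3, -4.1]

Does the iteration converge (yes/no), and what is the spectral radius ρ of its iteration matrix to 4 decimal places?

Write A = D+L+U with D = diag(-3.6, -2.5, 4, 5, -2.2).
Gauss-Seidel: T = -(D+L)⁻¹U, row 0 first, T[0,4] = -(1.8)/(-3.6) = +0.5000; later rows by forward substitution.
  T[0,:] = [+0.0000, +0.1667, -0.9167, -1.0278, +0.5000]
  T[1,:] = [+0.0000, -0.2200, +1.3300, +2.1567, -1.0200]
  T[2,:] = [+0.0000, -0.0500, +0.3500, -0.0417, +0.2500]
  T[3,:] = [+0.0000, +0.0911, -0.6413, -0.8856, -0.2956]
  T[4,:] = [+0.0000, +0.1226, -0.9187, -1.0109, -0.4740]
|roots of det(T-λI)|: 1.1888, 0.1665, 0.1665, 0.1266, 0.0000.
spectral radius ρ = 1.1888; 1.1888 > 1: divergent.

no, ρ = 1.1888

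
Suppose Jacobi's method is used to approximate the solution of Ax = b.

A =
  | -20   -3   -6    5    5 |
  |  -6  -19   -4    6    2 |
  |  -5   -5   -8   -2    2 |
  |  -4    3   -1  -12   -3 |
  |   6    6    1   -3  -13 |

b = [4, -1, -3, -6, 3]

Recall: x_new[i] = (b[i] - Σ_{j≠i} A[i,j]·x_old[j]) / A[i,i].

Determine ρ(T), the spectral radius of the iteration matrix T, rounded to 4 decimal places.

Split A = D + L + U, D = diag(-20, -19, -8, -12, -13).
T_J = -D⁻¹(L+U): T[2,0] = -(-5)/(-8) = -0.6250; T[2,2] = 0.
  T[0,:] = [+0.0000 -0.1500 -0.3000 +0.2500 +0.2500]
  T[1,:] = [-0.3158 +0.0000 -0.2105 +0.3158 +0.1053]
  T[2,:] = [-0.6250 -0.6250 +0.0000 -0.2500 +0.2500]
  T[3,:] = [-0.3333 +0.2500 -0.0833 +0.0000 -0.2500]
  T[4,:] = [+0.4615 +0.4615 +0.0769 -0.2308 +0.0000]
eigenvalue magnitudes: 0.8965, 0.5584, 0.5584, 0.2451, 0.1489.
spectral radius ρ = 0.8965; 0.8965 < 1, so it converges for any x₀.

0.8965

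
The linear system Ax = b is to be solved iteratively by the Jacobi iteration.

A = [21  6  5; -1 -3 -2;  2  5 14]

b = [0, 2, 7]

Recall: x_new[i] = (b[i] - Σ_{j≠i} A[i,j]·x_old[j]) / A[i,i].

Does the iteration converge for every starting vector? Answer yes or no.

yes

Let D = diag(21, -3, 14); L, U the strict triangles.
Jacobi: T = -D⁻¹(L+U), T[0,2] = -(5)/(21) = -0.2381; T[0,0] = 0.
  T[0,:] = [+0.0000, -0.2857, -0.2381]
  T[1,:] = [-0.3333, +0.0000, -0.6667]
  T[2,:] = [-0.1429, -0.3571, +0.0000]
|eigenvalues of T|: 0.6709, 0.5079, 0.1630.
spectral radius ρ = 0.6709; 0.6709 < 1, so it converges for any x₀.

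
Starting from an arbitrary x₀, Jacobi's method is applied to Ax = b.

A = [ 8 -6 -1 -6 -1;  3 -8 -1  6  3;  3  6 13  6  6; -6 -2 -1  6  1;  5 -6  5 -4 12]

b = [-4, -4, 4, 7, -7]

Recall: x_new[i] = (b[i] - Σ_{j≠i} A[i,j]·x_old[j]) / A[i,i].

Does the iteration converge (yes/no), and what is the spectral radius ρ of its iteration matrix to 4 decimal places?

Diagonal D = diag(8, -8, 13, 6, 12); L, U strict lower/upper.
T_J = -D⁻¹(L+U): T[2,3] = -(6)/(13) = -0.4615; T[2,2] = 0.
  T[0,:] = [+0.0000, +0.7500, +0.1250, +0.7500, +0.1250]
  T[1,:] = [+0.3750, +0.0000, -0.1250, +0.7500, +0.3750]
  T[2,:] = [-0.2308, -0.4615, +0.0000, -0.4615, -0.4615]
  T[3,:] = [+1.0000, +0.3333, +0.1667, +0.0000, -0.1667]
  T[4,:] = [-0.4167, +0.5000, -0.4167, +0.3333, +0.0000]
|λ(T)| sorted: 1.3163, 0.6285, 0.5853, 0.5853, 0.4721.
ρ = 1.3163; 1.3163 > 1: divergent.

no, ρ = 1.3163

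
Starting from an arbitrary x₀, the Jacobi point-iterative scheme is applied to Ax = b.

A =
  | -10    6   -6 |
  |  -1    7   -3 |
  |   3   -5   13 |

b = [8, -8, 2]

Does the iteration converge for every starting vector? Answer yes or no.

A = D + L + U where D = diag(-10, 7, 13).
T_J = -D⁻¹(L+U): T[2,1] = -(-5)/(13) = +0.3846; T[2,2] = 0.
  T[0,:] = [+0.0000, +0.6000, -0.6000]
  T[1,:] = [+0.1429, +0.0000, +0.4286]
  T[2,:] = [-0.2308, +0.3846, +0.0000]
eigenvalue magnitudes: 0.7193, 0.3913, 0.3280.
ρ = 0.7193; 0.7193 < 1, so it converges for any x₀.

yes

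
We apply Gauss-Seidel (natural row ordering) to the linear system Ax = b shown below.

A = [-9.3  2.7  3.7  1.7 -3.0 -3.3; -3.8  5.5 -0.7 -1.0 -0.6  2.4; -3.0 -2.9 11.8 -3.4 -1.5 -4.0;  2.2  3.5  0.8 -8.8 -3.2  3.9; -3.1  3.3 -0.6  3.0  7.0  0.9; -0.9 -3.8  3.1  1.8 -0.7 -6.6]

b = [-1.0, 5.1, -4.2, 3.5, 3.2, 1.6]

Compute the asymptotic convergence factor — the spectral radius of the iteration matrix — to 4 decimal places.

0.8319

Diagonal D = diag(-9.3, 5.5, 11.8, -8.8, 7, -6.6); L, U strict lower/upper.
GS T = -(D+L)⁻¹U: row 0 first, T[0,2] = -(3.7)/(-9.3) = +0.3978; later rows by forward substitution.
  T[0,:] = [+0.0000 +0.2903 +0.3978 +0.1828 -0.3226 -0.3548]
  T[1,:] = [+0.0000 +0.2006 +0.4022 +0.3081 -0.1138 -0.6815]
  T[2,:] = [+0.0000 +0.1231 +0.2000 +0.4103 +0.0171 +0.0813]
  T[3,:] = [+0.0000 +0.1636 +0.2776 +0.2055 -0.4880 +0.0908]
  T[4,:] = [+0.0000 -0.0255 -0.1152 -0.1172 +0.1214 +0.0036]
  T[5,:] = [+0.0000 -0.0499 -0.1039 +0.0589 -0.0284 +0.5033]
|λ(T)| sorted: 0.8319, 0.5368, 0.1348, 0.0336, 0.0336, 0.0000.
spectral radius ρ = 0.8319; 0.8319 < 1, so it converges for any x₀.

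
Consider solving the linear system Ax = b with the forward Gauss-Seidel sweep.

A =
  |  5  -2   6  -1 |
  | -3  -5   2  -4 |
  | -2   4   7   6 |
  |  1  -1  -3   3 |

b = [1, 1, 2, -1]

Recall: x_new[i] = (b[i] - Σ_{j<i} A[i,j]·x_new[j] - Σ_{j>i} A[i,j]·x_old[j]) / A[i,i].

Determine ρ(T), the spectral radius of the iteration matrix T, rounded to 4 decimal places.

Let D = diag(5, -5, 7, 3); L, U the strict triangles.
T_GS = -(D+L)⁻¹U: row 0 first, T[0,3] = -(-1)/(5) = +0.2000; later rows by forward substitution.
  T[0,:] = [+0.0000  +0.4000  -1.2000  +0.2000]
  T[1,:] = [+0.0000  -0.2400  +1.1200  -0.9200]
  T[2,:] = [+0.0000  +0.2514  -0.9829  -0.2743]
  T[3,:] = [+0.0000  +0.0381  -0.2095  -0.6476]
moduli |λ_i(T)| = 1.2743, 0.6512, 0.0551, 0.0000.
ρ = 1.2743; 1.2743 > 1: divergent.

1.2743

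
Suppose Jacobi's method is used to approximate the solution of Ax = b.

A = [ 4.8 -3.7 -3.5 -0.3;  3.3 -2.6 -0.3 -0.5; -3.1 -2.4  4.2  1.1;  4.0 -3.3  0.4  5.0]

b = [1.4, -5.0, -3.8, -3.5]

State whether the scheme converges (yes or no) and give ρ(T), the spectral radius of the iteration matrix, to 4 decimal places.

Let D = diag(4.8, -2.6, 4.2, 5); L, U the strict triangles.
Jacobi T = -D⁻¹(L+U): T[3,0] = -(4)/(5) = -0.8000; T[3,3] = 0.
  T[0,:] = [+0.0000  +0.7708  +0.7292  +0.0625]
  T[1,:] = [+1.2692  +0.0000  -0.1154  -0.1923]
  T[2,:] = [+0.7381  +0.5714  +0.0000  -0.2619]
  T[3,:] = [-0.8000  +0.6600  -0.0800  +0.0000]
|λ(T)| sorted: 1.3616, 0.8170, 0.8170, 0.0752.
ρ = 1.3616; 1.3616 > 1 ⇒ diverges.

no, ρ = 1.3616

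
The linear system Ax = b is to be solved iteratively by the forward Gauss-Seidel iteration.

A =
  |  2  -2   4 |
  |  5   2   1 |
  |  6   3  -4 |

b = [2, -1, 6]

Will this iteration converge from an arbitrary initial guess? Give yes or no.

Split A = D + L + U, D = diag(2, 2, -4).
GS T = -(D+L)⁻¹U: row 0 first, T[0,1] = -(-2)/(2) = +1.0000; later rows by forward substitution.
  T[0,:] = [+0.0000 +1.0000 -2.0000]
  T[1,:] = [+0.0000 -2.5000 +4.5000]
  T[2,:] = [+0.0000 -0.3750 +0.3750]
|eigenvalues of T|: 1.6781, 0.4469, 0.0000.
spectral radius ρ = 1.6781; 1.6781 > 1: divergent.

no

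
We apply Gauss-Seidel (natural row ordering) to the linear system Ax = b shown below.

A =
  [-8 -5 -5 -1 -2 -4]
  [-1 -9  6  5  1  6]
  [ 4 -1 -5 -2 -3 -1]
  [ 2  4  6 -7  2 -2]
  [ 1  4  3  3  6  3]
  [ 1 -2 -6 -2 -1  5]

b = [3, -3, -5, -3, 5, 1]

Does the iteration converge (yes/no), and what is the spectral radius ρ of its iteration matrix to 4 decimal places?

A = D + L + U where D = diag(-8, -9, -5, -7, 6, 5).
GS T = -(D+L)⁻¹U: row 0 first, T[0,1] = -(-5)/(-8) = -0.6250; later rows by forward substitution.
  T[0,:] = [+0.0000 -0.6250 -0.6250 -0.1250 -0.2500 -0.5000]
  T[1,:] = [+0.0000 +0.0694 +0.7361 +0.5694 +0.1389 +0.7222]
  T[2,:] = [+0.0000 -0.5139 -0.6472 -0.6139 -0.8278 -0.7444]
  T[3,:] = [+0.0000 -0.5794 -0.3127 -0.2365 -0.4159 -0.6540]
  T[4,:] = [+0.0000 +0.6045 +0.0934 +0.0664 +0.5709 -0.1989]
  T[5,:] = [+0.0000 -0.5747 -0.4636 -0.5652 -0.9399 -0.8058]
eigenvalue magnitudes: 1.2296, 0.3737, 0.3737, 0.3314, 0.0837, 0.0000.
ρ(T) = max|λ| = 1.2296; 1.2296 > 1 ⇒ diverges.

no, ρ = 1.2296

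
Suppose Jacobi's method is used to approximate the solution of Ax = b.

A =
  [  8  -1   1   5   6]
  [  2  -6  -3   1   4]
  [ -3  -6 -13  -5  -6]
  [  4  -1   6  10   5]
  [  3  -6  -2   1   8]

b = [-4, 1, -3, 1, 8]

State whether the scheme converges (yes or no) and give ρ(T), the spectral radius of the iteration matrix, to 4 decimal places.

no, ρ = 1.1917

A = D + L + U where D = diag(8, -6, -13, 10, 8).
T_J = -D⁻¹(L+U): T[3,2] = -(6)/(10) = -0.6000; T[3,3] = 0.
  T[0,:] = [+0.0000 +0.1250 -0.1250 -0.6250 -0.7500]
  T[1,:] = [+0.3333 +0.0000 -0.5000 +0.1667 +0.6667]
  T[2,:] = [-0.2308 -0.4615 +0.0000 -0.3846 -0.4615]
  T[3,:] = [-0.4000 +0.1000 -0.6000 +0.0000 -0.5000]
  T[4,:] = [-0.3750 +0.7500 +0.2500 -0.1250 +0.0000]
|roots of det(T-λI)|: 1.1917, 0.8913, 0.6377, 0.4727, 0.4727.
ρ(T) = max|λ| = 1.1917; 1.1917 > 1 ⇒ diverges.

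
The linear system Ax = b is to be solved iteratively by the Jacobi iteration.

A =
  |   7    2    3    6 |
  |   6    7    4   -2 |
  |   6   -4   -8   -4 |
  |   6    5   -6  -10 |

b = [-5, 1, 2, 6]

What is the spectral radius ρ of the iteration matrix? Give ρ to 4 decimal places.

1.1581

Let D = diag(7, 7, -8, -10); L, U the strict triangles.
T_J = -D⁻¹(L+U): T[2,3] = -(-4)/(-8) = -0.5000; T[2,2] = 0.
  T[0,:] = [+0.0000 -0.2857 -0.4286 -0.8571]
  T[1,:] = [-0.8571 +0.0000 -0.5714 +0.2857]
  T[2,:] = [+0.7500 -0.5000 +0.0000 -0.5000]
  T[3,:] = [+0.6000 +0.5000 -0.6000 +0.0000]
|λ(T)| sorted: 1.1581, 0.9415, 0.9415, 0.4443.
ρ = 1.1581; 1.1581 > 1 ⇒ diverges.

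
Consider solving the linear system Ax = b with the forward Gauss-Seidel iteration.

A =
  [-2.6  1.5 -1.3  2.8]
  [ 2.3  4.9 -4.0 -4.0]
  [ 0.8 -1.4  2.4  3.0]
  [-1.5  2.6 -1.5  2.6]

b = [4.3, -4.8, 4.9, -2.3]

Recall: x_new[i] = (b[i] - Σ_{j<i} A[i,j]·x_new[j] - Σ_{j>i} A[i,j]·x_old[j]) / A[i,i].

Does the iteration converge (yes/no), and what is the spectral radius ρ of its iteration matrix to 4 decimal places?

no, ρ = 1.3269

Diagonal D = diag(-2.6, 4.9, 2.4, 2.6); L, U strict lower/upper.
T_GS = -(D+L)⁻¹U: row 0 first, T[0,3] = -(2.8)/(-2.6) = +1.0769; later rows by forward substitution.
  T[0,:] = [+0.0000 +0.5769 -0.5000 +1.0769]
  T[1,:] = [+0.0000 -0.2708 +1.0510 +0.3108]
  T[2,:] = [+0.0000 -0.3503 +0.7798 -1.4277]
  T[3,:] = [+0.0000 +0.4016 -0.8896 -0.5132]
|roots of det(T-λI)|: 1.3269, 1.0873, 0.2354, 0.0000.
spectral radius ρ = 1.3269; 1.3269 > 1: divergent.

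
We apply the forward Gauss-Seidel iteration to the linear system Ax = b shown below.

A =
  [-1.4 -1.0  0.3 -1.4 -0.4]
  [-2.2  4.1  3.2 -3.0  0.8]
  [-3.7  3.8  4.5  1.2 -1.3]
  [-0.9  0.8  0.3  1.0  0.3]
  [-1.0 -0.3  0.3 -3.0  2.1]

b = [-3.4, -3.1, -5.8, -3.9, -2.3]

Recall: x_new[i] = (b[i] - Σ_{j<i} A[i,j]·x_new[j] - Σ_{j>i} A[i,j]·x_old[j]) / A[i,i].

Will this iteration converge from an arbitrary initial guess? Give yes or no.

Diagonal D = diag(-1.4, 4.1, 4.5, 1, 2.1); L, U strict lower/upper.
T_GS = -(D+L)⁻¹U: row 0 first, T[0,3] = -(-1.4)/(-1.4) = -1.0000; later rows by forward substitution.
  T[0,:] = [+0.0000, -0.7143, +0.2143, -1.0000, -0.2857]
  T[1,:] = [+0.0000, -0.3833, -0.6655, +0.1951, -0.3484]
  T[2,:] = [+0.0000, -0.2636, +0.7382, -1.2537, +0.3482]
  T[3,:] = [+0.0000, -0.2571, +0.5038, -0.6800, -0.3829]
  T[4,:] = [+0.0000, -0.7246, +0.6212, -1.2407, -0.7825]
|λ(T)| sorted: 1.5061, 0.6114, 0.1519, 0.1519, 0.0000.
ρ = 1.5061; 1.5061 > 1 ⇒ diverges.

no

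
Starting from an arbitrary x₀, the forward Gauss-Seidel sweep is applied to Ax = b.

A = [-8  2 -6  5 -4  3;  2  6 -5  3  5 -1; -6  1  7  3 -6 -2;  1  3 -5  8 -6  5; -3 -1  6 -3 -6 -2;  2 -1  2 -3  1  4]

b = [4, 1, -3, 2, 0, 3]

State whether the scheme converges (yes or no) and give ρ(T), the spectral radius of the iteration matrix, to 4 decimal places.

A = D + L + U where D = diag(-8, 6, 7, 8, -6, 4).
GS T = -(D+L)⁻¹U: row 0 first, T[0,5] = -(3)/(-8) = +0.3750; later rows by forward substitution.
  T[0,:] = [+0.0000, +0.2500, -0.7500, +0.6250, -0.5000, +0.3750]
  T[1,:] = [+0.0000, -0.0833, +1.0833, -0.7083, -0.6667, +0.0417]
  T[2,:] = [+0.0000, +0.2262, -0.7976, +0.2083, +0.5238, +0.6012]
  T[3,:] = [+0.0000, +0.1414, -0.8110, +0.3177, +1.3899, -0.3118]
  T[4,:] = [+0.0000, +0.0444, -0.1977, -0.1450, +0.1900, +0.2293]
  T[5,:] = [+0.0000, -0.1640, +0.4858, -0.3192, +0.8163, -0.7688]
moduli |λ_i(T)| = 1.4597, 0.4578, 0.4578, 0.2396, 0.1523, 0.0000.
ρ = 1.4597; 1.4597 > 1: divergent.

no, ρ = 1.4597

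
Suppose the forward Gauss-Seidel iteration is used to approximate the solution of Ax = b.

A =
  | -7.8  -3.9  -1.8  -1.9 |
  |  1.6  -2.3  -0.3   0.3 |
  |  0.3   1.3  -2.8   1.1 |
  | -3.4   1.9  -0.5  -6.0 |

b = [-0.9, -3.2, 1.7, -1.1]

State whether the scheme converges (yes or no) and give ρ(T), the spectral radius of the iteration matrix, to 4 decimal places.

Write A = D+L+U with D = diag(-7.8, -2.3, -2.8, -6).
GS T = -(D+L)⁻¹U: row 0 first, T[0,1] = -(-3.9)/(-7.8) = -0.5000; later rows by forward substitution.
  T[0,:] = [+0.0000, -0.5000, -0.2308, -0.2436]
  T[1,:] = [+0.0000, -0.3478, -0.2910, -0.0390]
  T[2,:] = [+0.0000, -0.2151, -0.1598, +0.3486]
  T[3,:] = [+0.0000, +0.1911, +0.0519, +0.0966]
|eigenvalues of T|: 0.5720, 0.1593, 0.1593, 0.0000.
ρ = 0.5720; 0.5720 < 1 ⇒ converges.

yes, ρ = 0.5720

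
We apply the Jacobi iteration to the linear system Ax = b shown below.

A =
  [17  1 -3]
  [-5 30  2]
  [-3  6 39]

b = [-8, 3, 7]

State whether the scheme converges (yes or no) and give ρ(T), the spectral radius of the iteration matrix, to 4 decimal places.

yes, ρ = 0.1903

Diagonal D = diag(17, 30, 39); L, U strict lower/upper.
Jacobi: T = -D⁻¹(L+U), T[1,2] = -(2)/(30) = -0.0667; T[1,1] = 0.
  T[0,:] = [+0.0000  -0.0588  +0.1765]
  T[1,:] = [+0.1667  +0.0000  -0.0667]
  T[2,:] = [+0.0769  -0.1538  +0.0000]
eigenvalue magnitudes: 0.1903, 0.1490, 0.1490.
ρ(T) = max|λ| = 0.1903; 0.1903 < 1: convergent.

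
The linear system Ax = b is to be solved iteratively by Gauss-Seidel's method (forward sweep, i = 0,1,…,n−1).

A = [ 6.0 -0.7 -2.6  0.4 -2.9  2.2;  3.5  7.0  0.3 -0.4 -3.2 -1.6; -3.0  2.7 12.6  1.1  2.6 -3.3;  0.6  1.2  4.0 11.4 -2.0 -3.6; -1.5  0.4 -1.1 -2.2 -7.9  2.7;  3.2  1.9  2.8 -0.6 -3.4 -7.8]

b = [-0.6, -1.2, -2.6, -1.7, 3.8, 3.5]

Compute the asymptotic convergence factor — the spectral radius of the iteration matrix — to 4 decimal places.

0.5149

Diagonal D = diag(6, 7, 12.6, 11.4, -7.9, -7.8); L, U strict lower/upper.
T_GS = -(D+L)⁻¹U: row 0 first, T[0,2] = -(-2.6)/(6) = +0.4333; later rows by forward substitution.
  T[0,:] = [+0.0000, +0.1167, +0.4333, -0.0667, +0.4833, -0.3667]
  T[1,:] = [+0.0000, -0.0583, -0.2595, +0.0905, +0.2155, +0.4119]
  T[2,:] = [+0.0000, +0.0403, +0.1588, -0.1226, -0.1374, +0.0863]
  T[3,:] = [+0.0000, -0.0141, -0.0512, +0.0370, +0.1755, +0.2614]
  T[4,:] = [+0.0000, -0.0268, -0.1033, +0.0240, -0.1106, +0.3474]
  T[5,:] = [+0.0000, +0.0609, +0.2205, -0.0626, +0.2362, -0.1906]
|λ(T)| sorted: 0.5149, 0.2101, 0.2101, 0.0308, 0.0153, 0.0000.
ρ(T) = max|λ| = 0.5149; 0.5149 < 1 ⇒ converges.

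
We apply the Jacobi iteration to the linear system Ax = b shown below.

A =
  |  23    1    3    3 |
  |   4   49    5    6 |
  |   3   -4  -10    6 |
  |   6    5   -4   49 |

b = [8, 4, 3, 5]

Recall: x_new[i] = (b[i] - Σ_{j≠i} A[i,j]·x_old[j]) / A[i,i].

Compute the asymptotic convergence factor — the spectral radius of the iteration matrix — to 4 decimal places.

Let D = diag(23, 49, -10, 49); L, U the strict triangles.
T_J = -D⁻¹(L+U): T[3,0] = -(6)/(49) = -0.1224; T[3,3] = 0.
  T[0,:] = [+0.0000 -0.0435 -0.1304 -0.1304]
  T[1,:] = [-0.0816 +0.0000 -0.1020 -0.1224]
  T[2,:] = [+0.3000 -0.4000 +0.0000 +0.6000]
  T[3,:] = [-0.1224 -0.1020 +0.0816 +0.0000]
moduli |λ_i(T)| = 0.3292, 0.2287, 0.2287, 0.0672.
spectral radius ρ = 0.3292; 0.3292 < 1 ⇒ converges.

0.3292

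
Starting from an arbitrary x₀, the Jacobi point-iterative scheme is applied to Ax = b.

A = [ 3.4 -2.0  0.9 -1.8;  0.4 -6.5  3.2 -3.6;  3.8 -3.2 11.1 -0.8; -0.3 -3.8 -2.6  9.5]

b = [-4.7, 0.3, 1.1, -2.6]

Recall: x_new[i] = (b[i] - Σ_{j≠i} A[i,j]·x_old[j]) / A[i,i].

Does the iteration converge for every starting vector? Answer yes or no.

Split A = D + L + U, D = diag(3.4, -6.5, 11.1, 9.5).
Jacobi: T = -D⁻¹(L+U), T[0,3] = -(-1.8)/(3.4) = +0.5294; T[0,0] = 0.
  T[0,:] = [+0.0000  +0.5882  -0.2647  +0.5294]
  T[1,:] = [+0.0615  +0.0000  +0.4923  -0.5538]
  T[2,:] = [-0.3423  +0.2883  +0.0000  +0.0721]
  T[3,:] = [+0.0316  +0.4000  +0.2737  +0.0000]
|λ(T)| sorted: 0.6375, 0.5223, 0.5223, 0.0915.
ρ(T) = max|λ| = 0.6375; 0.6375 < 1: convergent.

yes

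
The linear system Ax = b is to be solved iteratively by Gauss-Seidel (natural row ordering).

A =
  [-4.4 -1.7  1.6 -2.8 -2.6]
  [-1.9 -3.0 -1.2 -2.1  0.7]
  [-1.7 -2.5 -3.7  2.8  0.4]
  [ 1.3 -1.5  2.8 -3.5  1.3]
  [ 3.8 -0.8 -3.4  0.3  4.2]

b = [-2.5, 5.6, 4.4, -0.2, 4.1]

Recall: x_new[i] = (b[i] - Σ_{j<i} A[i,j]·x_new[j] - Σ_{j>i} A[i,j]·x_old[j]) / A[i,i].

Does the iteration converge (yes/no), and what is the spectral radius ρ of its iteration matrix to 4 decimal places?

Diagonal D = diag(-4.4, -3, -3.7, -3.5, 4.2); L, U strict lower/upper.
T_GS = -(D+L)⁻¹U: row 0 first, T[0,4] = -(-2.6)/(-4.4) = -0.5909; later rows by forward substitution.
  T[0,:] = [+0.0000 -0.3864 +0.3636 -0.6364 -0.5909]
  T[1,:] = [+0.0000 +0.2447 -0.6303 -0.2970 +0.6076]
  T[2,:] = [+0.0000 +0.0122 +0.2588 +1.2498 -0.0309]
  T[3,:] = [+0.0000 -0.2386 +0.6122 +0.8907 -0.1332]
  T[4,:] = [+0.0000 +0.4231 -0.2833 +1.4673 +0.6348]
eigenvalue magnitudes: 1.3520, 1.0860, 0.3270, 0.0819, 0.0000.
spectral radius ρ = 1.3520; 1.3520 > 1, so it fails to converge.

no, ρ = 1.3520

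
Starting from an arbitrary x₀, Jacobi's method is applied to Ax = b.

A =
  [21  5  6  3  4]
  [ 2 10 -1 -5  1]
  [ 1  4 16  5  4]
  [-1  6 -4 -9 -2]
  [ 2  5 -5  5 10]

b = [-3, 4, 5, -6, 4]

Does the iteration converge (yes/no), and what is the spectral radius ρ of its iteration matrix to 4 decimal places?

Write A = D+L+U with D = diag(21, 10, 16, -9, 10).
Jacobi T = -D⁻¹(L+U): T[1,3] = -(-5)/(10) = +0.5000; T[1,1] = 0.
  T[0,:] = [+0.0000  -0.2381  -0.2857  -0.1429  -0.1905]
  T[1,:] = [-0.2000  +0.0000  +0.1000  +0.5000  -0.1000]
  T[2,:] = [-0.0625  -0.2500  +0.0000  -0.3125  -0.2500]
  T[3,:] = [-0.1111  +0.6667  -0.4444  +0.0000  -0.2222]
  T[4,:] = [-0.2000  -0.5000  +0.5000  -0.5000  +0.0000]
eigenvalue magnitudes: 0.8398, 0.6257, 0.4148, 0.2274, 0.2274.
ρ(T) = max|λ| = 0.8398; 0.8398 < 1, so it converges for any x₀.

yes, ρ = 0.8398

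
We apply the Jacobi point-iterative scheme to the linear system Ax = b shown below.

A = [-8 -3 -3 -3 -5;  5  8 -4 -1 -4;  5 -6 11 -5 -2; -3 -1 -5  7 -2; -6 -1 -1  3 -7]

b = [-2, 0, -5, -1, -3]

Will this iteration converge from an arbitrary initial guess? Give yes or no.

no

Write A = D+L+U with D = diag(-8, 8, 11, 7, -7).
Jacobi T = -D⁻¹(L+U): T[2,3] = -(-5)/(11) = +0.4545; T[2,2] = 0.
  T[0,:] = [+0.0000, -0.3750, -0.3750, -0.3750, -0.6250]
  T[1,:] = [-0.6250, +0.0000, +0.5000, +0.1250, +0.5000]
  T[2,:] = [-0.4545, +0.5455, +0.0000, +0.4545, +0.1818]
  T[3,:] = [+0.4286, +0.1429, +0.7143, +0.0000, +0.2857]
  T[4,:] = [-0.8571, -0.1429, -0.1429, +0.4286, +0.0000]
|λ(T)| sorted: 1.3339, 0.8608, 0.6662, 0.2840, 0.2840.
ρ(T) = max|λ| = 1.3339; 1.3339 > 1 ⇒ diverges.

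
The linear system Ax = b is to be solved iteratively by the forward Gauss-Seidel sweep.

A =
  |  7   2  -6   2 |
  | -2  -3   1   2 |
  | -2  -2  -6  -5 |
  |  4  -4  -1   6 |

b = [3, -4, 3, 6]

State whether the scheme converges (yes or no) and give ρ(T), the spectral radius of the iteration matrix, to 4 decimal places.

no, ρ = 1.3574

Diagonal D = diag(7, -3, -6, 6); L, U strict lower/upper.
GS T = -(D+L)⁻¹U: row 0 first, T[0,2] = -(-6)/(7) = +0.8571; later rows by forward substitution.
  T[0,:] = [+0.0000 -0.2857 +0.8571 -0.2857]
  T[1,:] = [+0.0000 +0.1905 -0.2381 +0.8571]
  T[2,:] = [+0.0000 +0.0317 -0.2063 -1.0238]
  T[3,:] = [+0.0000 +0.3228 -0.7646 +0.5913]
eigenvalue magnitudes: 1.3574, 0.8290, 0.0470, 0.0000.
spectral radius ρ = 1.3574; 1.3574 > 1: divergent.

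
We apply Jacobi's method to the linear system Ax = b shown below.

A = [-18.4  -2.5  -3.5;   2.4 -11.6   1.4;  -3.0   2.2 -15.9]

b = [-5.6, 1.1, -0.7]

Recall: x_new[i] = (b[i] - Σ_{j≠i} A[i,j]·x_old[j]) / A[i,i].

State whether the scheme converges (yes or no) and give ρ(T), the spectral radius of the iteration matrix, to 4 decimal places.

Split A = D + L + U, D = diag(-18.4, -11.6, -15.9).
Jacobi: T = -D⁻¹(L+U), T[2,0] = -(-3)/(-15.9) = -0.1887; T[2,2] = 0.
  T[0,:] = [+0.0000, -0.1359, -0.1902]
  T[1,:] = [+0.2069, +0.0000, +0.1207]
  T[2,:] = [-0.1887, +0.1384, +0.0000]
|λ(T)| sorted: 0.1917, 0.1108, 0.1108.
spectral radius ρ = 0.1917; 0.1917 < 1 ⇒ converges.

yes, ρ = 0.1917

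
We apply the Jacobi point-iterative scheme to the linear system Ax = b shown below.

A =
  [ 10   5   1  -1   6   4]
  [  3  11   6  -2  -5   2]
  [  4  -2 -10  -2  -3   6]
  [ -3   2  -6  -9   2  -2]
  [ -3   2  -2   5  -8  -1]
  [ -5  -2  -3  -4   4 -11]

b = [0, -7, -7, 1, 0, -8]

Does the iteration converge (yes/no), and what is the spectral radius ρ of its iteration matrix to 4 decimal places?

no, ρ = 1.2207

Split A = D + L + U, D = diag(10, 11, -10, -9, -8, -11).
T_J = -D⁻¹(L+U): T[5,0] = -(-5)/(-11) = -0.4545; T[5,5] = 0.
  T[0,:] = [+0.0000 -0.5000 -0.1000 +0.1000 -0.6000 -0.4000]
  T[1,:] = [-0.2727 +0.0000 -0.5455 +0.1818 +0.4545 -0.1818]
  T[2,:] = [+0.4000 -0.2000 +0.0000 -0.2000 -0.3000 +0.6000]
  T[3,:] = [-0.3333 +0.2222 -0.6667 +0.0000 +0.2222 -0.2222]
  T[4,:] = [-0.3750 +0.2500 -0.2500 +0.6250 +0.0000 -0.1250]
  T[5,:] = [-0.4545 -0.1818 -0.2727 -0.3636 +0.3636 +0.0000]
|roots of det(T-λI)|: 1.2207, 0.6946, 0.6946, 0.5043, 0.4144, 0.4144.
spectral radius ρ = 1.2207; 1.2207 > 1 ⇒ diverges.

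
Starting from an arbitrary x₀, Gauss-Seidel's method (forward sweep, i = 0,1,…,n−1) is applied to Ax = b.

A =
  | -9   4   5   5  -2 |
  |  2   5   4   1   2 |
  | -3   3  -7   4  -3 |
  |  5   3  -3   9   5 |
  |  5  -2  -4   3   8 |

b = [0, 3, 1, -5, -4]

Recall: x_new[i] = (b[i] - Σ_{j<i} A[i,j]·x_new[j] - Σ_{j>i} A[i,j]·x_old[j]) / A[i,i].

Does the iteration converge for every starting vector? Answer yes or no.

Split A = D + L + U, D = diag(-9, 5, -7, 9, 8).
GS T = -(D+L)⁻¹U: row 0 first, T[0,1] = -(4)/(-9) = +0.4444; later rows by forward substitution.
  T[0,:] = [+0.0000  +0.4444  +0.5556  +0.5556  -0.2222]
  T[1,:] = [+0.0000  -0.1778  -1.0222  -0.4222  -0.3111]
  T[2,:] = [+0.0000  -0.2667  -0.6762  +0.1524  -0.4667]
  T[3,:] = [+0.0000  -0.2765  -0.1933  -0.1171  -0.4840]
  T[4,:] = [+0.0000  -0.3519  -0.8684  -0.3327  +0.0093]
eigenvalue magnitudes: 1.4390, 0.5675, 0.3425, 0.2522, 0.0000.
ρ(T) = max|λ| = 1.4390; 1.4390 > 1, so it fails to converge.

no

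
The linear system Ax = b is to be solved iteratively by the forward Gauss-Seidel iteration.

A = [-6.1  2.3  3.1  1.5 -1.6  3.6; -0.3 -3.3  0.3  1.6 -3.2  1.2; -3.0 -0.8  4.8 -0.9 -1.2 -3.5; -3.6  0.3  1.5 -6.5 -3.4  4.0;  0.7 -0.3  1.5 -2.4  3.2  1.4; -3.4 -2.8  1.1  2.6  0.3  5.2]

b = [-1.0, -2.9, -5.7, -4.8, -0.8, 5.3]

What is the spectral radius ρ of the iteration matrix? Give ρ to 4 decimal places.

Let D = diag(-6.1, -3.3, 4.8, -6.5, 3.2, 5.2); L, U the strict triangles.
Gauss-Seidel: T = -(D+L)⁻¹U, row 0 first, T[0,3] = -(1.5)/(-6.1) = +0.2459; later rows by forward substitution.
  T[0,:] = [+0.0000  +0.3770  +0.5082  +0.2459  -0.2623  +0.5902]
  T[1,:] = [+0.0000  -0.0343  +0.0447  +0.4625  -0.9459  +0.3100]
  T[2,:] = [+0.0000  +0.2299  +0.3251  +0.4183  -0.0716  +1.1497]
  T[3,:] = [+0.0000  -0.1573  -0.2044  -0.0183  -0.4380  +0.5681]
  T[4,:] = [+0.0000  -0.3115  -0.4126  -0.2202  -0.3262  -0.6503]
  T[5,:] = [+0.0000  +0.2761  +0.4136  +0.3432  -0.4279  +0.0630]
moduli |λ_i(T)| = 1.4362, 0.7062, 0.4462, 0.2665, 0.0080, 0.0000.
ρ = 1.4362; 1.4362 > 1, so it fails to converge.

1.4362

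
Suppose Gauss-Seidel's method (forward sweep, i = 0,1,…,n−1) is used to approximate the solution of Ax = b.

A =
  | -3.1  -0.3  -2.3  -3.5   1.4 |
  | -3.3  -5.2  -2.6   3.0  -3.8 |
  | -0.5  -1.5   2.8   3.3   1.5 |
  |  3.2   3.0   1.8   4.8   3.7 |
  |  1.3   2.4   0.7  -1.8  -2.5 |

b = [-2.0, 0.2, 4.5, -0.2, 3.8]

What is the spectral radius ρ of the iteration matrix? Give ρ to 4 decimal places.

Write A = D+L+U with D = diag(-3.1, -5.2, 2.8, 4.8, -2.5).
Gauss-Seidel: T = -(D+L)⁻¹U, row 0 first, T[0,4] = -(1.4)/(-3.1) = +0.4516; later rows by forward substitution.
  T[0,:] = [+0.0000 -0.0968 -0.7419 -1.1290 +0.4516]
  T[1,:] = [+0.0000 +0.0614 -0.0292 +1.2934 -1.0174]
  T[2,:] = [+0.0000 +0.0156 -0.1481 -0.6873 -1.0001]
  T[3,:] = [+0.0000 +0.0203 +0.5684 +0.2020 -0.0610]
  T[4,:] = [+0.0000 -0.0016 -0.8645 +0.3167 -0.9779]
|roots of det(T-λI)|: 1.5645, 0.6747, 0.6747, 0.0321, 0.0000.
ρ = 1.5645; 1.5645 > 1 ⇒ diverges.

1.5645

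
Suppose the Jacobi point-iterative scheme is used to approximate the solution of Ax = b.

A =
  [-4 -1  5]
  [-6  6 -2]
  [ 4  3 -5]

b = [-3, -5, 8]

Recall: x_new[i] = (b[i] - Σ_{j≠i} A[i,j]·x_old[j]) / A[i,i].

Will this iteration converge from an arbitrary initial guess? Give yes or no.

Let D = diag(-4, 6, -5); L, U the strict triangles.
Jacobi: T = -D⁻¹(L+U), T[0,1] = -(-1)/(-4) = -0.2500; T[0,0] = 0.
  T[0,:] = [+0.0000  -0.2500  +1.2500]
  T[1,:] = [+1.0000  +0.0000  +0.3333]
  T[2,:] = [+0.8000  +0.6000  +0.0000]
|λ(T)| sorted: 1.2275, 0.7461, 0.7461.
ρ = 1.2275; 1.2275 > 1, so it fails to converge.

no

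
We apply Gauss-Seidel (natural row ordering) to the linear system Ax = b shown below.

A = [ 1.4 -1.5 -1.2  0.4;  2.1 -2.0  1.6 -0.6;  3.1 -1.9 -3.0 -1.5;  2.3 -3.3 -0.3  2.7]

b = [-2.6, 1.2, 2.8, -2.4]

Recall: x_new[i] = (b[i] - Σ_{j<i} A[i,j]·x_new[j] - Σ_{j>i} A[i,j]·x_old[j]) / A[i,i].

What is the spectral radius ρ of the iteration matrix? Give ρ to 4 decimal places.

Write A = D+L+U with D = diag(1.4, -2, -3, 2.7).
T_GS = -(D+L)⁻¹U: row 0 first, T[0,3] = -(0.4)/(1.4) = -0.2857; later rows by forward substitution.
  T[0,:] = [+0.0000  +1.0714  +0.8571  -0.2857]
  T[1,:] = [+0.0000  +1.1250  +1.7000  -0.6000]
  T[2,:] = [+0.0000  +0.3946  -0.1910  -0.4152]
  T[3,:] = [+0.0000  +0.5062  +1.3264  -0.5361]
moduli |λ_i(T)| = 1.1429, 0.5652, 0.5652, 0.0000.
ρ = 1.1429; 1.1429 > 1: divergent.

1.1429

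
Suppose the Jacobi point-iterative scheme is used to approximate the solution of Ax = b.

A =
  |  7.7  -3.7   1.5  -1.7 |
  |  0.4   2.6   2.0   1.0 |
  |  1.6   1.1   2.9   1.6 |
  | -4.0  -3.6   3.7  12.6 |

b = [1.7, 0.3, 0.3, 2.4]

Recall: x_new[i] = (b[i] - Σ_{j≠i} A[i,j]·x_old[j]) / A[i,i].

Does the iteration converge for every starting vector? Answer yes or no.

yes

Diagonal D = diag(7.7, 2.6, 2.9, 12.6); L, U strict lower/upper.
T_J = -D⁻¹(L+U): T[2,3] = -(1.6)/(2.9) = -0.5517; T[2,2] = 0.
  T[0,:] = [+0.0000, +0.4805, -0.1948, +0.2208]
  T[1,:] = [-0.1538, +0.0000, -0.7692, -0.3846]
  T[2,:] = [-0.5517, -0.3793, +0.0000, -0.5517]
  T[3,:] = [+0.3175, +0.2857, -0.2937, +0.0000]
|roots of det(T-λI)|: 0.8995, 0.4336, 0.4336, 0.2802.
ρ = 0.8995; 0.8995 < 1, so it converges for any x₀.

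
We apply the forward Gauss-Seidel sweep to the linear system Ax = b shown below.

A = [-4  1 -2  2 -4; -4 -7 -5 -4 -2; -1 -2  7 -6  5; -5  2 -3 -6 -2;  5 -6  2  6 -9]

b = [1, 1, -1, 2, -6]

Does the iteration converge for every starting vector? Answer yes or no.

no

Write A = D+L+U with D = diag(-4, -7, 7, -6, -9).
T_GS = -(D+L)⁻¹U: row 0 first, T[0,3] = -(2)/(-4) = +0.5000; later rows by forward substitution.
  T[0,:] = [+0.0000, +0.2500, -0.5000, +0.5000, -1.0000]
  T[1,:] = [+0.0000, -0.1429, -0.4286, -0.8571, +0.2857]
  T[2,:] = [+0.0000, -0.0051, -0.1939, +0.6837, -0.7755]
  T[3,:] = [+0.0000, -0.2534, +0.3707, -1.0442, +0.9830]
  T[4,:] = [+0.0000, +0.0641, +0.2120, +0.3050, -0.2630]
|roots of det(T-λI)|: 1.5428, 0.2789, 0.2567, 0.2567, 0.0000.
spectral radius ρ = 1.5428; 1.5428 > 1, so it fails to converge.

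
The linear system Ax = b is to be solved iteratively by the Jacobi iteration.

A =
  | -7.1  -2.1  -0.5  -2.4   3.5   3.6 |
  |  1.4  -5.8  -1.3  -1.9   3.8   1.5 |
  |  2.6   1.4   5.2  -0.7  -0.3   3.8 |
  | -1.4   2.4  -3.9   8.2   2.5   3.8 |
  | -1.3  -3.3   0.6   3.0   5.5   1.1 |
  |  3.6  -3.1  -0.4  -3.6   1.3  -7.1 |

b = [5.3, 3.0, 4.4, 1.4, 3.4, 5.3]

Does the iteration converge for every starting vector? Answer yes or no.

no

Write A = D+L+U with D = diag(-7.1, -5.8, 5.2, 8.2, 5.5, -7.1).
Jacobi: T = -D⁻¹(L+U), T[0,4] = -(3.5)/(-7.1) = +0.4930; T[0,0] = 0.
  T[0,:] = [+0.0000 -0.2958 -0.0704 -0.3380 +0.4930 +0.5070]
  T[1,:] = [+0.2414 +0.0000 -0.2241 -0.3276 +0.6552 +0.2586]
  T[2,:] = [-0.5000 -0.2692 +0.0000 +0.1346 +0.0577 -0.7308]
  T[3,:] = [+0.1707 -0.2927 +0.4756 +0.0000 -0.3049 -0.4634]
  T[4,:] = [+0.2364 +0.6000 -0.1091 -0.5455 +0.0000 -0.2000]
  T[5,:] = [+0.5070 -0.4366 -0.0563 -0.5070 +0.1831 +0.0000]
eigenvalue magnitudes: 1.2406, 0.8745, 0.4977, 0.4977, 0.4579, 0.4413.
ρ(T) = max|λ| = 1.2406; 1.2406 > 1 ⇒ diverges.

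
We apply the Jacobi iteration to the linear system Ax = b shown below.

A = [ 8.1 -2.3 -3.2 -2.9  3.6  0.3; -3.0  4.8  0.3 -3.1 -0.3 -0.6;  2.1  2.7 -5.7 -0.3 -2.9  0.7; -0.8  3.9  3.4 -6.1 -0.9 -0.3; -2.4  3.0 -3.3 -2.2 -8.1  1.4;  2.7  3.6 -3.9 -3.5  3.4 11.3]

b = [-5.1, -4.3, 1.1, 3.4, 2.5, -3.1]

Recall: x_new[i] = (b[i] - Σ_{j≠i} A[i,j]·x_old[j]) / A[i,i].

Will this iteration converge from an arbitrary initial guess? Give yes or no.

A = D + L + U where D = diag(8.1, 4.8, -5.7, -6.1, -8.1, 11.3).
Jacobi T = -D⁻¹(L+U): T[2,3] = -(-0.3)/(-5.7) = -0.0526; T[2,2] = 0.
  T[0,:] = [+0.0000 +0.2840 +0.3951 +0.3580 -0.4444 -0.0370]
  T[1,:] = [+0.6250 +0.0000 -0.0625 +0.6458 +0.0625 +0.1250]
  T[2,:] = [+0.3684 +0.4737 +0.0000 -0.0526 -0.5088 +0.1228]
  T[3,:] = [-0.1311 +0.6393 +0.5574 +0.0000 -0.1475 -0.0492]
  T[4,:] = [-0.2963 +0.3704 -0.4074 -0.2716 +0.0000 +0.1728]
  T[5,:] = [-0.2389 -0.3186 +0.3451 +0.3097 -0.3009 +0.0000]
eigenvalue magnitudes: 1.1578, 0.6826, 0.6826, 0.5685, 0.2393, 0.2393.
ρ = 1.1578; 1.1578 > 1: divergent.

no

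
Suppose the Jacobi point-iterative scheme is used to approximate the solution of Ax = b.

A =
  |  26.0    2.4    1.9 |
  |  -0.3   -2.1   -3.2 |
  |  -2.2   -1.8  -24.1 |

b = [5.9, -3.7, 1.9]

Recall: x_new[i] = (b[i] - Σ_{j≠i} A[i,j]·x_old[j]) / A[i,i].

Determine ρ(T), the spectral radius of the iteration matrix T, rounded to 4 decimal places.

0.4087

Diagonal D = diag(26, -2.1, -24.1); L, U strict lower/upper.
Jacobi T = -D⁻¹(L+U): T[2,1] = -(-1.8)/(-24.1) = -0.0747; T[2,2] = 0.
  T[0,:] = [+0.0000 -0.0923 -0.0731]
  T[1,:] = [-0.1429 +0.0000 -1.5238]
  T[2,:] = [-0.0913 -0.0747 +0.0000]
|λ(T)| sorted: 0.4087, 0.2961, 0.1126.
spectral radius ρ = 0.4087; 0.4087 < 1 ⇒ converges.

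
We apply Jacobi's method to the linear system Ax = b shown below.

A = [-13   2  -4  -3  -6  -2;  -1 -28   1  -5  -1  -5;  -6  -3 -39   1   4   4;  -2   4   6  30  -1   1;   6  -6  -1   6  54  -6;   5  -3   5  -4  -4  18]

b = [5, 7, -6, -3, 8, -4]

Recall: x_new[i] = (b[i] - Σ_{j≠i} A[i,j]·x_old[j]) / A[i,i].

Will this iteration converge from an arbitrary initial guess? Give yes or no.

yes

Write A = D+L+U with D = diag(-13, -28, -39, 30, 54, 18).
Jacobi: T = -D⁻¹(L+U), T[3,5] = -(1)/(30) = -0.0333; T[3,3] = 0.
  T[0,:] = [+0.0000  +0.1538  -0.3077  -0.2308  -0.4615  -0.1538]
  T[1,:] = [-0.0357  +0.0000  +0.0357  -0.1786  -0.0357  -0.1786]
  T[2,:] = [-0.1538  -0.0769  +0.0000  +0.0256  +0.1026  +0.1026]
  T[3,:] = [+0.0667  -0.1333  -0.2000  +0.0000  +0.0333  -0.0333]
  T[4,:] = [-0.1111  +0.1111  +0.0185  -0.1111  +0.0000  +0.1111]
  T[5,:] = [-0.2778  +0.1667  -0.2778  +0.2222  +0.2222  +0.0000]
eigenvalue magnitudes: 0.3904, 0.2751, 0.2632, 0.2632, 0.2234, 0.2234.
ρ(T) = max|λ| = 0.3904; 0.3904 < 1, so it converges for any x₀.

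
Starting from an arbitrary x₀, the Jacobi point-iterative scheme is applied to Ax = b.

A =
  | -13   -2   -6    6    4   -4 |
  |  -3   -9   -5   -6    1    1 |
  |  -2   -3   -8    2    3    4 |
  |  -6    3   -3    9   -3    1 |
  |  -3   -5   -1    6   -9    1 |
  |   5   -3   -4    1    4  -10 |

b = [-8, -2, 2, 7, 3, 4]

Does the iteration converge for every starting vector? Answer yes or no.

Split A = D + L + U, D = diag(-13, -9, -8, 9, -9, -10).
Jacobi T = -D⁻¹(L+U): T[2,0] = -(-2)/(-8) = -0.2500; T[2,2] = 0.
  T[0,:] = [+0.0000, -0.1538, -0.4615, +0.4615, +0.3077, -0.3077]
  T[1,:] = [-0.3333, +0.0000, -0.5556, -0.6667, +0.1111, +0.1111]
  T[2,:] = [-0.2500, -0.3750, +0.0000, +0.2500, +0.3750, +0.5000]
  T[3,:] = [+0.6667, -0.3333, +0.3333, +0.0000, +0.3333, -0.1111]
  T[4,:] = [-0.3333, -0.5556, -0.1111, +0.6667, +0.0000, +0.1111]
  T[5,:] = [+0.5000, -0.3000, -0.4000, +0.1000, +0.4000, +0.0000]
eigenvalue magnitudes: 1.1321, 0.6058, 0.5758, 0.5758, 0.5269, 0.5269.
ρ = 1.1321; 1.1321 > 1 ⇒ diverges.

no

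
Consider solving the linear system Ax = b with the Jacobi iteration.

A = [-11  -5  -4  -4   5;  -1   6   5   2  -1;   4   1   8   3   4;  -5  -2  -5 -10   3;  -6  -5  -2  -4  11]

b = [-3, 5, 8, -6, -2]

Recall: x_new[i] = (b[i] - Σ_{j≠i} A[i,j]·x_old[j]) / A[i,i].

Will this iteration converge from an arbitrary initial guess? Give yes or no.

no

Let D = diag(-11, 6, 8, -10, 11); L, U the strict triangles.
Jacobi: T = -D⁻¹(L+U), T[3,0] = -(-5)/(-10) = -0.5000; T[3,3] = 0.
  T[0,:] = [+0.0000, -0.4545, -0.3636, -0.3636, +0.4545]
  T[1,:] = [+0.1667, +0.0000, -0.8333, -0.3333, +0.1667]
  T[2,:] = [-0.5000, -0.1250, +0.0000, -0.3750, -0.5000]
  T[3,:] = [-0.5000, -0.2000, -0.5000, +0.0000, +0.3000]
  T[4,:] = [+0.5455, +0.4545, +0.1818, +0.3636, +0.0000]
|eigenvalues of T|: 1.1634, 0.7255, 0.3809, 0.1613, 0.1613.
ρ = 1.1634; 1.1634 > 1, so it fails to converge.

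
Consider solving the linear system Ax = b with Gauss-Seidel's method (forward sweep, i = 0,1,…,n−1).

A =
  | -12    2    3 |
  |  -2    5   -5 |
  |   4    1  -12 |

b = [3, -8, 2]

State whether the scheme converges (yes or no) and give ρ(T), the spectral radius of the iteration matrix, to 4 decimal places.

yes, ρ = 0.3857

Write A = D+L+U with D = diag(-12, 5, -12).
GS T = -(D+L)⁻¹U: row 0 first, T[0,2] = -(3)/(-12) = +0.2500; later rows by forward substitution.
  T[0,:] = [+0.0000, +0.1667, +0.2500]
  T[1,:] = [+0.0000, +0.0667, +1.1000]
  T[2,:] = [+0.0000, +0.0611, +0.1750]
eigenvalue magnitudes: 0.3857, 0.1440, 0.0000.
ρ = 0.3857; 0.3857 < 1, so it converges for any x₀.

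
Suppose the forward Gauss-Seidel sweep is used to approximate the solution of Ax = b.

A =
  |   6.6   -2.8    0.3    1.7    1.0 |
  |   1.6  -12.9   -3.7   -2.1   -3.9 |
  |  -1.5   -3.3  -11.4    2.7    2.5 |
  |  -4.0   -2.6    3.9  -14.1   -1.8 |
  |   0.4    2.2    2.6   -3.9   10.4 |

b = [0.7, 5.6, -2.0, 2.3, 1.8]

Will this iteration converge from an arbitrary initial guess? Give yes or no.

yes

Let D = diag(6.6, -12.9, -11.4, -14.1, 10.4); L, U the strict triangles.
T_GS = -(D+L)⁻¹U: row 0 first, T[0,2] = -(0.3)/(6.6) = -0.0455; later rows by forward substitution.
  T[0,:] = [+0.0000, +0.4242, -0.0455, -0.2576, -0.1515]
  T[1,:] = [+0.0000, +0.0526, -0.2925, -0.1947, -0.3211]
  T[2,:] = [+0.0000, -0.0711, +0.0906, +0.3271, +0.3322]
  T[3,:] = [+0.0000, -0.1497, +0.0919, +0.1995, +0.0664]
  T[4,:] = [+0.0000, -0.0658, +0.0754, +0.0441, +0.0156]
|eigenvalues of T|: 0.5503, 0.1348, 0.1348, 0.0141, 0.0000.
spectral radius ρ = 0.5503; 0.5503 < 1, so it converges for any x₀.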